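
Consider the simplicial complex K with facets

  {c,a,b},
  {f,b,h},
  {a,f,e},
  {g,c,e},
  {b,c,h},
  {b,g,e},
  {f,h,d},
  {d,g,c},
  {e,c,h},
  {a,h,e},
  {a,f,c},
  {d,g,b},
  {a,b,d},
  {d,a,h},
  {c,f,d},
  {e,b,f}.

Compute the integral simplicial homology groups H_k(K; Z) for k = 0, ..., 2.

H_0 = Z,  H_1 = Z^2,  H_2 = Z.

Order the vertices as a < b < c < d < e < f < g < h. Listing each simplex with vertices in this order, K has dimension 2 with simplices:

  0-simplices (8): a, b, c, d, e, f, g, h
  1-simplices (24): ab, ac, ad, ae, af, ah, bc, bd, be, bf, bg, bh, cd, ce, cf, cg, ch, df, dg, dh, ef, eg, eh, fh
  2-simplices (16): abc, abd, acf, adh, aef, aeh, bch, bdg, bef, beg, bfh, cdf, cdg, ceg, ceh, dfh

Hence C_0 ≅ Z^8, C_1 ≅ Z^24, C_2 ≅ Z^16.

∂_1: C_1 → C_0 maps an edge to its endpoints' difference, ∂[p,q] = q − p. For instance
  ∂bd = d − b.
The resulting 8×24 matrix has rank 7, and its Smith normal form has invariant factors (1,1,1,1,1,1,1).

The boundary map ∂_2: C_2 → C_1 acts by ∂[p,q,r] = [q,r] − [p,r] + [p,q]. For instance
  ∂cdg = dg − cg + cd,
  ∂aef = ef − af + ae.
As a 24×16 matrix over Z this has rank 15, with invariant factors (1,1,1,1,1,1,1,1,1,1,1,1,1,1,1).

From H_k ≅ ker(∂_k) / im(∂_{k+1}) we obtain:

  H_0: rank C_0 − rank ∂_1 = 8 − 7 = 1, and the invariant factors of ∂_1 are all 1, so H_0 ≅ Z.
  H_1: rank ker ∂_1 − rank ∂_2 = (24 − 7) − 15 = 2, and the invariant factors of ∂_2 are all 1, so H_1 ≅ Z^2.
  H_2: rank ker ∂_2 − rank ∂_3 = (16 − 15) − 0 = 1, and there is no ∂_3, so H_2 ≅ Z.

As a check, the Euler characteristic is 8 − 24 + 16 = 0, which agrees with 1 − 2 + 1 = 0.
(K is a triangulation of the torus T^2.)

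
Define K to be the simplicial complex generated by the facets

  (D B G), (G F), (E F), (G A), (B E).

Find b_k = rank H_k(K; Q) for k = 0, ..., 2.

We work with the vertex ordering A < B < D < E < F < G. The simplices of K, each written with vertices in increasing order, are:

  0-simplices (6): A, B, D, E, F, G
  1-simplices (7): AG, BD, BE, BG, DG, EF, FG
  2-simplices (1): BDG

giving chain groups C_0 ≅ Z^6, C_1 ≅ Z^7, C_2 ≅ Z^1.

The boundary map ∂_1: C_1 → C_0 maps an edge to its endpoints' difference, ∂[p,q] = q − p.
The 6×7 boundary matrix has rank 5 and Smith normal form diag(1,1,1,1,1).

The boundary map ∂_2: C_2 → C_1 acts by ∂[p,q,r] = [q,r] − [p,r] + [p,q]. For instance
  ∂BDG = DG − BG + BD.
The 7×1 boundary matrix has rank 1 and Smith normal form diag(1).

Computing H_k = (kernel of ∂_k) / (image of ∂_{k+1}):

  H_0: rank C_0 − rank ∂_1 = 6 − 5 = 1, and the invariant factors of ∂_1 are all 1, so H_0 ≅ Z.
  H_1: rank ker ∂_1 − rank ∂_2 = (7 − 5) − 1 = 1, and the invariant factors of ∂_2 are all 1, so H_1 ≅ Z.
  H_2: rank ker ∂_2 − rank ∂_3 = (1 − 1) − 0 = 0, and there is no ∂_3, so H_2 ≅ 0.

Hence the Betti numbers are b_0 = 1, b_1 = 1, b_2 = 0.

b_0 = 1, b_1 = 1, b_2 = 0.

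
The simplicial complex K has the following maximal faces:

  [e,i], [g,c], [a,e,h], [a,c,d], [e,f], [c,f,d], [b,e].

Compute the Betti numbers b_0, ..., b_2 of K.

Fix the vertex order a < b < c < d < e < f < g < h < i and write every simplex with vertices in increasing order. Then dim K = 2 and the simplices of K are:

  0-simplices (9): a, b, c, d, e, f, g, h, i
  1-simplices (12): ac, ad, ae, ah, be, cd, cf, cg, df, ef, eh, ei
  2-simplices (3): acd, aeh, cdf

giving chain groups C_0 ≅ Z^9, C_1 ≅ Z^12, C_2 ≅ Z^3.

The boundary map ∂_1: C_1 → C_0 is given by ∂[p,q] = [q] − [p]. For instance
  ∂cf = f − c.
This gives a 9×12 integer matrix of rank 8; reducing to Smith normal form yields diagonal entries (1,1,1,1,1,1,1,1).

∂_2: C_2 → C_1 sends each 2-simplex [p,q,r] to [q,r] − [p,r] + [p,q]. For instance
  ∂cdf = df − cf + cd,
  ∂acd = cd − ad + ac.
The resulting 12×3 matrix has rank 3, and its Smith normal form has invariant factors (1,1,1).

Now H_k = ker ∂_k / im ∂_{k+1}, so:

  H_0: rank C_0 − rank ∂_1 = 9 − 8 = 1, and the invariant factors of ∂_1 are all 1, so H_0 = Z.
  H_1: rank ker ∂_1 − rank ∂_2 = (12 − 8) − 3 = 1, and the invariant factors of ∂_2 are all 1, so H_1 = Z.
  H_2: rank ker ∂_2 − rank ∂_3 = (3 − 3) − 0 = 0, and there is no ∂_3, so H_2 = 0.

As a check, the Euler characteristic is 9 − 12 + 3 = 0, which agrees with 1 − 1 + 0 = 0.

Hence the Betti numbers are b_0 = 1, b_1 = 1, b_2 = 0.

b_0 = 1, b_1 = 1, b_2 = 0.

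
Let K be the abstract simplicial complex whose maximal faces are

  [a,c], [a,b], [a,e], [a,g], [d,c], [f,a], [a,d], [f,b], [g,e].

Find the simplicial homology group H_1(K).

Take the total order a < b < c < d < e < f < g on the vertex set. Then K (dimension 1) consists of the simplices:

  0-simplices (7): a, b, c, d, e, f, g
  1-simplices (9): ab, ac, ad, ae, af, ag, bf, cd, eg

so the chain groups are C_0 ≅ Z^7, C_1 ≅ Z^9.

∂_1: C_1 → C_0 sends each edge [p,q] (with p < q) to q − p. For instance
  ∂ac = c − a.
The resulting 7×9 matrix has rank 6, and its Smith normal form has invariant factors (1,1,1,1,1,1).

Reading off H_k = ker ∂_k / im ∂_{k+1}:

  H_1: rank ker ∂_1 − rank ∂_2 = (9 − 6) − 0 = 3, and there is no ∂_2, so H_1 ≅ Z^3.

H_1 = Z^3.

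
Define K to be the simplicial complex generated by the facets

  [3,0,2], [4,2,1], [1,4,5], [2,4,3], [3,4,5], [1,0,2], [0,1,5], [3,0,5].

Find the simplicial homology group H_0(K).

H_0 ≅ Z.

We work with the vertex ordering 0 < 1 < 2 < 3 < 4 < 5. The simplices of K, each written with vertices in increasing order, are:

  0-simplices (6): [0], [1], [2], [3], [4], [5]
  1-simplices (12): [0,1], [0,2], [0,3], [0,5], [1,2], [1,4], [1,5], [2,3], [2,4], [3,4], [3,5], [4,5]
  2-simplices (8): [0,1,2], [0,1,5], [0,2,3], [0,3,5], [1,2,4], [1,4,5], [2,3,4], [3,4,5]

so the chain groups are C_0 ≅ Z^6, C_1 ≅ Z^12, C_2 ≅ Z^8.

Boundary ∂_1: C_1 → C_0 maps an edge to its endpoints' difference, ∂[p,q] = q − p. For instance
  ∂[0,1] = [1] − [0].
This gives a 6×12 integer matrix of rank 5; reducing to Smith normal form yields diagonal entries (1,1,1,1,1).

∂_2: C_2 → C_1 maps a triangle to the signed sum of its edges. For instance
  ∂[3,4,5] = [4,5] − [3,5] + [3,4],
  ∂[0,1,2] = [1,2] − [0,2] + [0,1].
This gives a 12×8 integer matrix of rank 7; reducing to Smith normal form yields diagonal entries (1,1,1,1,1,1,1).

From H_k ≅ ker(∂_k) / im(∂_{k+1}) we obtain:

  H_0: rank C_0 − rank ∂_1 = 6 − 5 = 1, and the invariant factors of ∂_1 are all 1, so H_0 = Z.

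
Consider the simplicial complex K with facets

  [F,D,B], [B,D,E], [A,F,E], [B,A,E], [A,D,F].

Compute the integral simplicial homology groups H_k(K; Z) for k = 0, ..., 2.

H_0 ≅ Z,  H_1 ≅ Z,  H_2 = 0.

Take the total order A < B < D < E < F on the vertex set. Then K (dimension 2) consists of the simplices:

  0-simplices (5): A, B, D, E, F
  1-simplices (10): AB, AD, AE, AF, BD, BE, BF, DE, DF, EF
  2-simplices (5): ABE, ADF, AEF, BDE, BDF

Hence C_0 ≅ Z^5, C_1 ≅ Z^10, C_2 ≅ Z^5.

∂_1: C_1 → C_0 maps an edge to its endpoints' difference, ∂[p,q] = q − p. For instance
  ∂AF = F − A.
As a 5×10 matrix over Z this has rank 4, with invariant factors (1,1,1,1).

Boundary ∂_2: C_2 → C_1 maps a triangle to the signed sum of its edges. For instance
  ∂ABE = BE − AE + AB,
  ∂BDF = DF − BF + BD.
This gives a 10×5 integer matrix of rank 5; reducing to Smith normal form yields diagonal entries (1,1,1,1,1).

From H_k ≅ ker(∂_k) / im(∂_{k+1}) we obtain:

  H_0: rank C_0 − rank ∂_1 = 5 − 4 = 1, and the invariant factors of ∂_1 are all 1, so H_0 ≅ Z.
  H_1: rank ker ∂_1 − rank ∂_2 = (10 − 4) − 5 = 1, and the invariant factors of ∂_2 are all 1, so H_1 ≅ Z.
  H_2: rank ker ∂_2 − rank ∂_3 = (5 − 5) − 0 = 0, and there is no ∂_3, so H_2 ≅ 0.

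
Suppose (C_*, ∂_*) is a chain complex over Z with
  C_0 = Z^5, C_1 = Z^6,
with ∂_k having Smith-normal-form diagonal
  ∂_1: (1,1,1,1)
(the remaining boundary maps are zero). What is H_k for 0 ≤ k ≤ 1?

H_0: b_0 = 5 − 0 − 4 = 1; torsion from ∂_1 factors > 1: none. So H_0 = Z.
H_1: b_1 = 6 − 4 − 0 = 2; torsion from ∂_2 factors > 1: none. So H_1 = Z^2.

H_0 = Z,  H_1 = Z^2.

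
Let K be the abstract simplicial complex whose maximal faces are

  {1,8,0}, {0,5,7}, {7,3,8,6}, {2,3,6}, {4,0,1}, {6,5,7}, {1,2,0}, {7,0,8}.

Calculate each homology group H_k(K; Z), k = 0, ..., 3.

Fix the vertex order 0 < 1 < 2 < 3 < 4 < 5 < 6 < 7 < 8 and write every simplex with vertices in increasing order. Then dim K = 3 and the simplices of K are:

  0-simplices (9): [0], [1], [2], [3], [4], [5], [6], [7], [8]
  1-simplices (19): [0,1], [0,2], [0,4], [0,5], [0,7], [0,8], [1,2], [1,4], [1,8], [2,3], [2,6], [3,6], [3,7], [3,8], [5,6], [5,7], [6,7], [6,8], [7,8]
  2-simplices (11): [0,1,2], [0,1,4], [0,1,8], [0,5,7], [0,7,8], [2,3,6], [3,6,7], [3,6,8], [3,7,8], [5,6,7], [6,7,8]
  3-simplices (1): [3,6,7,8]

Hence C_0 ≅ Z^9, C_1 ≅ Z^19, C_2 ≅ Z^11, C_3 ≅ Z^1.

The boundary map ∂_1: C_1 → C_0 is given by ∂[p,q] = [q] − [p].
The 9×19 boundary matrix has rank 8 and Smith normal form diag(1,1,1,1,1,1,1,1).

∂_2: C_2 → C_1 sends each 2-simplex [p,q,r] to [q,r] − [p,r] + [p,q]. For instance
  ∂[3,6,8] = [6,8] − [3,8] + [3,6],
  ∂[5,6,7] = [6,7] − [5,7] + [5,6].
This gives a 19×11 integer matrix of rank 10; reducing to Smith normal form yields diagonal entries (1,1,1,1,1,1,1,1,1,1).

∂_3: C_3 → C_2 sends each 3-simplex σ to the alternating sum Σ_i (−1)^i (σ with its i-th vertex removed). For instance
  ∂[3,6,7,8] = [6,7,8] − [3,7,8] + [3,6,8] − [3,6,7].
The 11×1 boundary matrix has rank 1 and Smith normal form diag(1).

Computing H_k = (kernel of ∂_k) / (image of ∂_{k+1}):

  H_0: rank C_0 − rank ∂_1 = 9 − 8 = 1, and the invariant factors of ∂_1 are all 1, so H_0 = Z.
  H_1: rank ker ∂_1 − rank ∂_2 = (19 − 8) − 10 = 1, and the invariant factors of ∂_2 are all 1, so H_1 = Z.
  H_2: rank ker ∂_2 − rank ∂_3 = (11 − 10) − 1 = 0, and the invariant factors of ∂_3 are all 1, so H_2 = 0.
  H_3: rank ker ∂_3 − rank ∂_4 = (1 − 1) − 0 = 0, and there is no ∂_4, so H_3 = 0.

H_0 = Z,  H_1 = Z,  H_2 = 0,  H_3 = 0.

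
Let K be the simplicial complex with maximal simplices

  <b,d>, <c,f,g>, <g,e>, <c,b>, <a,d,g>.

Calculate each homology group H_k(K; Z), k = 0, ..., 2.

Take the total order a < b < c < d < e < f < g on the vertex set. Then K (dimension 2) consists of the simplices:

  0-simplices (7): a, b, c, d, e, f, g
  1-simplices (9): ad, ag, bc, bd, cf, cg, dg, eg, fg
  2-simplices (2): adg, cfg

giving chain groups C_0 ≅ Z^7, C_1 ≅ Z^9, C_2 ≅ Z^2.

∂_1: C_1 → C_0 sends each edge [p,q] (with p < q) to q − p.
The 7×9 boundary matrix has rank 6 and Smith normal form diag(1,1,1,1,1,1).

Boundary ∂_2: C_2 → C_1 acts by ∂[p,q,r] = [q,r] − [p,r] + [p,q]. For instance
  ∂adg = dg − ag + ad,
  ∂cfg = fg − cg + cf.
The resulting 9×2 matrix has rank 2, and its Smith normal form has invariant factors (1,1).

Now H_k = ker ∂_k / im ∂_{k+1}, so:

  H_0: rank C_0 − rank ∂_1 = 7 − 6 = 1, and the invariant factors of ∂_1 are all 1, so H_0 ≅ Z.
  H_1: rank ker ∂_1 − rank ∂_2 = (9 − 6) − 2 = 1, and the invariant factors of ∂_2 are all 1, so H_1 ≅ Z.
  H_2: rank ker ∂_2 − rank ∂_3 = (2 − 2) − 0 = 0, and there is no ∂_3, so H_2 ≅ 0.

As a check, the Euler characteristic is 7 − 9 + 2 = 0, which agrees with 1 − 1 + 0 = 0.

H_0 ≅ Z,  H_1 ≅ Z,  H_2 = 0.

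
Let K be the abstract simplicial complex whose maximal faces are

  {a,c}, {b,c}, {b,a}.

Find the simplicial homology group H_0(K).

H_0 ≅ Z.

We work with the vertex ordering a < b < c. The simplices of K, each written with vertices in increasing order, are:

  0-simplices (3): a, b, c
  1-simplices (3): ab, ac, bc

so the chain groups are C_0 ≅ Z^3, C_1 ≅ Z^3.

Boundary ∂_1: C_1 → C_0 maps an edge to its endpoints' difference, ∂[p,q] = q − p.
The 3×3 boundary matrix has rank 2 and Smith normal form diag(1,1).

Now H_k = ker ∂_k / im ∂_{k+1}, so:

  H_0: rank C_0 − rank ∂_1 = 3 − 2 = 1, and the invariant factors of ∂_1 are all 1, so H_0 ≅ Z.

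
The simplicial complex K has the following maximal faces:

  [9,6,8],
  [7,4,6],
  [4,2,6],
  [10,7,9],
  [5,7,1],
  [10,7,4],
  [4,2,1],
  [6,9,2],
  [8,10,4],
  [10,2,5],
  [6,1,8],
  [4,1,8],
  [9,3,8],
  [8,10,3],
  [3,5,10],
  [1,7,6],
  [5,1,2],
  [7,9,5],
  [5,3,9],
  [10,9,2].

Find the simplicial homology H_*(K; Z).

H_0 ≅ Z,  H_1 ≅ Z ⊕ Z/2Z,  H_2 = 0.

Fix the vertex order 1 < 2 < 3 < 4 < 5 < 6 < 7 < 8 < 9 < 10 and write every simplex with vertices in increasing order. Then dim K = 2 and the simplices of K are:

  0-simplices (10): [1], [2], [3], [4], [5], [6], [7], [8], [9], [10]
  1-simplices (30): (30 of them)
  2-simplices (20): (20 of them)

Hence C_0 ≅ Z^10, C_1 ≅ Z^30, C_2 ≅ Z^20.

The boundary map ∂_1: C_1 → C_0 is given by ∂[p,q] = [q] − [p]. For instance
  ∂[2,10] = [10] − [2].
The 10×30 boundary matrix has rank 9 and Smith normal form diag(1,1,1,1,1,1,1,1,1).

Boundary ∂_2: C_2 → C_1 sends each 2-simplex [p,q,r] to [q,r] − [p,r] + [p,q]. For instance
  ∂[4,6,7] = [6,7] − [4,7] + [4,6],
  ∂[7,9,10] = [9,10] − [7,10] + [7,9].
As a 30×20 matrix over Z this has rank 20, with invariant factors (1,1,1,1,1,1,1,1,1,1,1,1,1,1,1,1,1,1,1,2).

Reading off H_k = ker ∂_k / im ∂_{k+1}:

  H_0: rank C_0 − rank ∂_1 = 10 − 9 = 1, and the invariant factors of ∂_1 are all 1, so H_0 = Z.
  H_1: rank ker ∂_1 − rank ∂_2 = (30 − 9) − 20 = 1, and ∂_2 has invariant factor 2 > 1, so H_1 = Z ⊕ Z/2Z.
  H_2: rank ker ∂_2 − rank ∂_3 = (20 − 20) − 0 = 0, and there is no ∂_3, so H_2 = 0.

As a check, the Euler characteristic is 10 − 30 + 20 = 0, which agrees with 1 − 1 + 0 = 0.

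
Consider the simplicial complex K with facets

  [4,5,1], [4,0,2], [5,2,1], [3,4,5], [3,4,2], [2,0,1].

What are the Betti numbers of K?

Take the total order 0 < 1 < 2 < 3 < 4 < 5 on the vertex set. Then K (dimension 2) consists of the simplices:

  0-simplices (6): [0], [1], [2], [3], [4], [5]
  1-simplices (12): [0,1], [0,2], [0,4], [1,2], [1,4], [1,5], [2,3], [2,4], [2,5], [3,4], [3,5], [4,5]
  2-simplices (6): [0,1,2], [0,2,4], [1,2,5], [1,4,5], [2,3,4], [3,4,5]

giving chain groups C_0 ≅ Z^6, C_1 ≅ Z^12, C_2 ≅ Z^6.

The boundary map ∂_1: C_1 → C_0 sends each edge [p,q] (with p < q) to q − p. For instance
  ∂[2,3] = [3] − [2].
The resulting 6×12 matrix has rank 5, and its Smith normal form has invariant factors (1,1,1,1,1).

The boundary map ∂_2: C_2 → C_1 acts by ∂[p,q,r] = [q,r] − [p,r] + [p,q]. For instance
  ∂[2,3,4] = [3,4] − [2,4] + [2,3],
  ∂[0,1,2] = [1,2] − [0,2] + [0,1].
The resulting 12×6 matrix has rank 6, and its Smith normal form has invariant factors (1,1,1,1,1,1).

Computing H_k = (kernel of ∂_k) / (image of ∂_{k+1}):

  H_0: rank C_0 − rank ∂_1 = 6 − 5 = 1, and the invariant factors of ∂_1 are all 1, so H_0 ≅ Z.
  H_1: rank ker ∂_1 − rank ∂_2 = (12 − 5) − 6 = 1, and the invariant factors of ∂_2 are all 1, so H_1 ≅ Z.
  H_2: rank ker ∂_2 − rank ∂_3 = (6 − 6) − 0 = 0, and there is no ∂_3, so H_2 ≅ 0.

As a check, the Euler characteristic is 6 − 12 + 6 = 0, which agrees with 1 − 1 + 0 = 0.

Hence the Betti numbers are b_0 = 1, b_1 = 1, b_2 = 0.

b_0 = 1, b_1 = 1, b_2 = 0.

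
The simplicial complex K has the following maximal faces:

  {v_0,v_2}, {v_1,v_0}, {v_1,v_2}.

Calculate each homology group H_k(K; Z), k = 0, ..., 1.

H_0 ≅ Z,  H_1 ≅ Z.

We work with the vertex ordering v_0 < v_1 < v_2. The simplices of K, each written with vertices in increasing order, are:

  0-simplices (3): [v_0], [v_1], [v_2]
  1-simplices (3): [v_0,v_1], [v_0,v_2], [v_1,v_2]

so the chain groups are C_0 ≅ Z^3, C_1 ≅ Z^3.

The boundary map ∂_1: C_1 → C_0 maps an edge to its endpoints' difference, ∂[p,q] = q − p.
The resulting 3×3 matrix has rank 2, and its Smith normal form has invariant factors (1,1).

From H_k ≅ ker(∂_k) / im(∂_{k+1}) we obtain:

  H_0: rank C_0 − rank ∂_1 = 3 − 2 = 1, and the invariant factors of ∂_1 are all 1, so H_0 = Z.
  H_1: rank ker ∂_1 − rank ∂_2 = (3 − 2) − 0 = 1, and there is no ∂_2, so H_1 = Z.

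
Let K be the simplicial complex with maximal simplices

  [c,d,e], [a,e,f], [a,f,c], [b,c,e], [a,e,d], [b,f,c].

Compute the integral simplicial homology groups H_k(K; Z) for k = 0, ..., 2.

Take the total order a < b < c < d < e < f on the vertex set. Then K (dimension 2) consists of the simplices:

  0-simplices (6): a, b, c, d, e, f
  1-simplices (12): ac, ad, ae, af, bc, be, bf, cd, ce, cf, de, ef
  2-simplices (6): acf, ade, aef, bce, bcf, cde

Hence C_0 ≅ Z^6, C_1 ≅ Z^12, C_2 ≅ Z^6.

Boundary ∂_1: C_1 → C_0 maps an edge to its endpoints' difference, ∂[p,q] = q − p.
The 6×12 boundary matrix has rank 5 and Smith normal form diag(1,1,1,1,1).

∂_2: C_2 → C_1 acts by ∂[p,q,r] = [q,r] − [p,r] + [p,q]. For instance
  ∂bcf = cf − bf + bc,
  ∂ade = de − ae + ad.
This gives a 12×6 integer matrix of rank 6; reducing to Smith normal form yields diagonal entries (1,1,1,1,1,1).

Reading off H_k = ker ∂_k / im ∂_{k+1}:

  H_0: rank C_0 − rank ∂_1 = 6 − 5 = 1, and the invariant factors of ∂_1 are all 1, so H_0 = Z.
  H_1: rank ker ∂_1 − rank ∂_2 = (12 − 5) − 6 = 1, and the invariant factors of ∂_2 are all 1, so H_1 = Z.
  H_2: rank ker ∂_2 − rank ∂_3 = (6 − 6) − 0 = 0, and there is no ∂_3, so H_2 = 0.

H_0 = Z,  H_1 = Z,  H_2 = 0.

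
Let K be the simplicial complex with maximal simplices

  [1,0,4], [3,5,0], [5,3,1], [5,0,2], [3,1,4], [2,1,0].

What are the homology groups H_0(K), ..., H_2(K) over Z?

Fix the vertex order 0 < 1 < 2 < 3 < 4 < 5 and write every simplex with vertices in increasing order. Then dim K = 2 and the simplices of K are:

  0-simplices (6): [0], [1], [2], [3], [4], [5]
  1-simplices (12): [0,1], [0,2], [0,3], [0,4], [0,5], [1,2], [1,3], [1,4], [1,5], [2,5], [3,4], [3,5]
  2-simplices (6): [0,1,2], [0,1,4], [0,2,5], [0,3,5], [1,3,4], [1,3,5]

giving chain groups C_0 ≅ Z^6, C_1 ≅ Z^12, C_2 ≅ Z^6.

The boundary map ∂_1: C_1 → C_0 is given by ∂[p,q] = [q] − [p]. For instance
  ∂[0,1] = [1] − [0].
This gives a 6×12 integer matrix of rank 5; reducing to Smith normal form yields diagonal entries (1,1,1,1,1).

Boundary ∂_2: C_2 → C_1 maps a triangle to the signed sum of its edges. For instance
  ∂[1,3,5] = [3,5] − [1,5] + [1,3],
  ∂[1,3,4] = [3,4] − [1,4] + [1,3].
The resulting 12×6 matrix has rank 6, and its Smith normal form has invariant factors (1,1,1,1,1,1).

Now H_k = ker ∂_k / im ∂_{k+1}, so:

  H_0: rank C_0 − rank ∂_1 = 6 − 5 = 1, and the invariant factors of ∂_1 are all 1, so H_0 = Z.
  H_1: rank ker ∂_1 − rank ∂_2 = (12 − 5) − 6 = 1, and the invariant factors of ∂_2 are all 1, so H_1 = Z.
  H_2: rank ker ∂_2 − rank ∂_3 = (6 − 6) − 0 = 0, and there is no ∂_3, so H_2 = 0.

(K is a triangulation of the cylinder S^1 x I.)

H_0 = Z,  H_1 = Z,  H_2 = 0.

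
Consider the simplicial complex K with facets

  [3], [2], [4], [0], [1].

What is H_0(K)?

Fix the vertex order 0 < 1 < 2 < 3 < 4 and write every simplex with vertices in increasing order. Then dim K = 0 and the simplices of K are:

  0-simplices (5): [0], [1], [2], [3], [4]

giving chain groups C_0 ≅ Z^5.

Computing H_k = (kernel of ∂_k) / (image of ∂_{k+1}):

  H_0: rank C_0 − rank ∂_1 = 5 − 0 = 5, and there is no ∂_1, so H_0 ≅ Z^5.

H_0 = Z^5.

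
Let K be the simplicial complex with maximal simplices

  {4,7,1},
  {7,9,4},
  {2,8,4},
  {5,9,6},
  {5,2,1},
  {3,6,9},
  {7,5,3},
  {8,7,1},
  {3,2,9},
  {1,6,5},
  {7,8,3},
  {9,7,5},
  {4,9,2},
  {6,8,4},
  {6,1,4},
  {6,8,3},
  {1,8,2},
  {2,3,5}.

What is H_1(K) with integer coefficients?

H_1 = Z ⊕ Z/2.

K has 9 vertices, 27 edges, 18 triangles.
rank ∂_1 = 8, rank ∂_2 = 18 ⇒ b_1 = 27 − 8 − 18 = 1; ∂_2 has invariant factor(s) [2] giving torsion. So H_1 ≅ Z ⊕ Z/2.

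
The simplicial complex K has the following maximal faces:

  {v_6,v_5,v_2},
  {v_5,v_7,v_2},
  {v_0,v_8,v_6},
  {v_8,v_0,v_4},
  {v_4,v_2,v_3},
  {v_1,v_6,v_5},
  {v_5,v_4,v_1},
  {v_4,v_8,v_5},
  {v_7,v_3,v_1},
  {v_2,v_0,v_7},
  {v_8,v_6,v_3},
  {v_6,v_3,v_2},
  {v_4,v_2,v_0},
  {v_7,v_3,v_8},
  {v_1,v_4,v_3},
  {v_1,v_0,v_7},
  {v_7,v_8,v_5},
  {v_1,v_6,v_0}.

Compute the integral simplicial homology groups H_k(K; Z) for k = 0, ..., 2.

We work with the vertex ordering v_0 < v_1 < v_2 < v_3 < v_4 < v_5 < v_6 < v_7 < v_8. The simplices of K, each written with vertices in increasing order, are:

  0-simplices (9): [v_0], [v_1], [v_2], [v_3], [v_4], [v_5], [v_6], [v_7], [v_8]
  1-simplices (27): (27 of them)
  2-simplices (18): (18 of them)

so the chain groups are C_0 ≅ Z^9, C_1 ≅ Z^27, C_2 ≅ Z^18.

The boundary map ∂_1: C_1 → C_0 sends each edge [p,q] (with p < q) to q − p. For instance
  ∂[v_2,v_5] = [v_5] − [v_2].
The resulting 9×27 matrix has rank 8, and its Smith normal form has invariant factors (1,1,1,1,1,1,1,1).

The boundary map ∂_2: C_2 → C_1 acts by ∂[p,q,r] = [q,r] − [p,r] + [p,q]. For instance
  ∂[v_2,v_5,v_6] = [v_5,v_6] − [v_2,v_6] + [v_2,v_5],
  ∂[v_1,v_3,v_4] = [v_3,v_4] − [v_1,v_4] + [v_1,v_3].
This gives a 27×18 integer matrix of rank 17; reducing to Smith normal form yields diagonal entries (1,1,1,1,1,1,1,1,1,1,1,1,1,1,1,1,1).

From H_k ≅ ker(∂_k) / im(∂_{k+1}) we obtain:

  H_0: rank C_0 − rank ∂_1 = 9 − 8 = 1, and the invariant factors of ∂_1 are all 1, so H_0 = Z.
  H_1: rank ker ∂_1 − rank ∂_2 = (27 − 8) − 17 = 2, and the invariant factors of ∂_2 are all 1, so H_1 = Z^2.
  H_2: rank ker ∂_2 − rank ∂_3 = (18 − 17) − 0 = 1, and there is no ∂_3, so H_2 = Z.

(K is a triangulation of the torus T^2.)

H_0 = Z,  H_1 = Z^2,  H_2 = Z.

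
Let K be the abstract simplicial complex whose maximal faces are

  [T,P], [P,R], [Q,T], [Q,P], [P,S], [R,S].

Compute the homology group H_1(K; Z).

Fix the vertex order P < Q < R < S < T and write every simplex with vertices in increasing order. Then dim K = 1 and the simplices of K are:

  0-simplices (5): P, Q, R, S, T
  1-simplices (6): PQ, PR, PS, PT, QT, RS

giving chain groups C_0 ≅ Z^5, C_1 ≅ Z^6.

The boundary map ∂_1: C_1 → C_0 sends each edge [p,q] (with p < q) to q − p. For instance
  ∂QT = T − Q.
This gives a 5×6 integer matrix of rank 4; reducing to Smith normal form yields diagonal entries (1,1,1,1).

From H_k ≅ ker(∂_k) / im(∂_{k+1}) we obtain:

  H_1: rank ker ∂_1 − rank ∂_2 = (6 − 4) − 0 = 2, and there is no ∂_2, so H_1 ≅ Z^2.

H_1 = Z^2.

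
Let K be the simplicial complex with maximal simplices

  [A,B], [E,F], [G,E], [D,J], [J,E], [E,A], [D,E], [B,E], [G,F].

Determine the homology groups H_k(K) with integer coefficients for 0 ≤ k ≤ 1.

Fix the vertex order A < B < D < E < F < G < J and write every simplex with vertices in increasing order. Then dim K = 1 and the simplices of K are:

  0-simplices (7): A, B, D, E, F, G, J
  1-simplices (9): AB, AE, BE, DE, DJ, EF, EG, EJ, FG

so the chain groups are C_0 ≅ Z^7, C_1 ≅ Z^9.

∂_1: C_1 → C_0 is given by ∂[p,q] = [q] − [p]. For instance
  ∂BE = E − B.
This gives a 7×9 integer matrix of rank 6; reducing to Smith normal form yields diagonal entries (1,1,1,1,1,1).

From H_k ≅ ker(∂_k) / im(∂_{k+1}) we obtain:

  H_0: rank C_0 − rank ∂_1 = 7 − 6 = 1, and the invariant factors of ∂_1 are all 1, so H_0 ≅ Z.
  H_1: rank ker ∂_1 − rank ∂_2 = (9 − 6) − 0 = 3, and there is no ∂_2, so H_1 ≅ Z^3.

H_0 = Z,  H_1 = Z^3.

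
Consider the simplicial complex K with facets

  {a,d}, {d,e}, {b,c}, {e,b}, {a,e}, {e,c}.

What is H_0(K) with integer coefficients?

Fix the vertex order a < b < c < d < e and write every simplex with vertices in increasing order. Then dim K = 1 and the simplices of K are:

  0-simplices (5): a, b, c, d, e
  1-simplices (6): ad, ae, bc, be, ce, de

giving chain groups C_0 ≅ Z^5, C_1 ≅ Z^6.

The boundary map ∂_1: C_1 → C_0 maps an edge to its endpoints' difference, ∂[p,q] = q − p.
As a 5×6 matrix over Z this has rank 4, with invariant factors (1,1,1,1).

Computing H_k = (kernel of ∂_k) / (image of ∂_{k+1}):

  H_0: rank C_0 − rank ∂_1 = 5 − 4 = 1, and the invariant factors of ∂_1 are all 1, so H_0 ≅ Z.

(K is a triangulation of a wedge of 2 circles.)

H_0 = Z.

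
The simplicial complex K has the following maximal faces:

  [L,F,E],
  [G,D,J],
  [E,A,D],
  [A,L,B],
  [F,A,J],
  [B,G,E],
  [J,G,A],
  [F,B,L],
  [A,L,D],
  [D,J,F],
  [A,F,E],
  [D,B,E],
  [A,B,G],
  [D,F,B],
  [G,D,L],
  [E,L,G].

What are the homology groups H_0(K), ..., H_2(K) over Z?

Take the total order A < B < D < E < F < G < J < L on the vertex set. Then K (dimension 2) consists of the simplices:

  0-simplices (8): A, B, D, E, F, G, J, L
  1-simplices (24): AB, AD, AE, AF, AG, AJ, AL, BD, BE, BF, BG, BL, DE, DF, DG, DJ, DL, EF, EG, EL, FJ, FL, GJ, GL
  2-simplices (16): ABG, ABL, ADE, ADL, AEF, AFJ, AGJ, BDE, BDF, BEG, BFL, DFJ, DGJ, DGL, EFL, EGL

Hence C_0 ≅ Z^8, C_1 ≅ Z^24, C_2 ≅ Z^16.

Boundary ∂_1: C_1 → C_0 is given by ∂[p,q] = [q] − [p].
The 8×24 boundary matrix has rank 7 and Smith normal form diag(1,1,1,1,1,1,1).

Boundary ∂_2: C_2 → C_1 acts by ∂[p,q,r] = [q,r] − [p,r] + [p,q]. For instance
  ∂AFJ = FJ − AJ + AF,
  ∂ADE = DE − AE + AD.
The resulting 24×16 matrix has rank 15, and its Smith normal form has invariant factors (1,1,1,1,1,1,1,1,1,1,1,1,1,1,1).

From H_k ≅ ker(∂_k) / im(∂_{k+1}) we obtain:

  H_0: rank C_0 − rank ∂_1 = 8 − 7 = 1, and the invariant factors of ∂_1 are all 1, so H_0 ≅ Z.
  H_1: rank ker ∂_1 − rank ∂_2 = (24 − 7) − 15 = 2, and the invariant factors of ∂_2 are all 1, so H_1 ≅ Z^2.
  H_2: rank ker ∂_2 − rank ∂_3 = (16 − 15) − 0 = 1, and there is no ∂_3, so H_2 ≅ Z.

As a check, the Euler characteristic is 8 − 24 + 16 = 0, which agrees with 1 − 2 + 1 = 0.
(K is a triangulation of the torus T^2.)

H_0 ≅ Z,  H_1 ≅ Z^2,  H_2 ≅ Z.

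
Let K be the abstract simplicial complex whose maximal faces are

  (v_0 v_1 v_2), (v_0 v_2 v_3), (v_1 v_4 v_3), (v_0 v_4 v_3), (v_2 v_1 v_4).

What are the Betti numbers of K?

b_0 = 1, b_1 = 1, b_2 = 0.

Order the vertices as v_0 < v_1 < v_2 < v_3 < v_4. Listing each simplex with vertices in this order, K has dimension 2 with simplices:

  0-simplices (5): [v_0], [v_1], [v_2], [v_3], [v_4]
  1-simplices (10): [v_0,v_1], [v_0,v_2], [v_0,v_3], [v_0,v_4], [v_1,v_2], [v_1,v_3], [v_1,v_4], [v_2,v_3], [v_2,v_4], [v_3,v_4]
  2-simplices (5): [v_0,v_1,v_2], [v_0,v_2,v_3], [v_0,v_3,v_4], [v_1,v_2,v_4], [v_1,v_3,v_4]

Hence C_0 ≅ Z^5, C_1 ≅ Z^10, C_2 ≅ Z^5.

The boundary map ∂_1: C_1 → C_0 is given by ∂[p,q] = [q] − [p].
This gives a 5×10 integer matrix of rank 4; reducing to Smith normal form yields diagonal entries (1,1,1,1).

∂_2: C_2 → C_1 sends each 2-simplex [p,q,r] to [q,r] − [p,r] + [p,q]. For instance
  ∂[v_0,v_2,v_3] = [v_2,v_3] − [v_0,v_3] + [v_0,v_2],
  ∂[v_0,v_3,v_4] = [v_3,v_4] − [v_0,v_4] + [v_0,v_3].
As a 10×5 matrix over Z this has rank 5, with invariant factors (1,1,1,1,1).

Now H_k = ker ∂_k / im ∂_{k+1}, so:

  H_0: rank C_0 − rank ∂_1 = 5 − 4 = 1, and the invariant factors of ∂_1 are all 1, so H_0 = Z.
  H_1: rank ker ∂_1 − rank ∂_2 = (10 − 4) − 5 = 1, and the invariant factors of ∂_2 are all 1, so H_1 = Z.
  H_2: rank ker ∂_2 − rank ∂_3 = (5 − 5) − 0 = 0, and there is no ∂_3, so H_2 = 0.

Hence the Betti numbers are b_0 = 1, b_1 = 1, b_2 = 0.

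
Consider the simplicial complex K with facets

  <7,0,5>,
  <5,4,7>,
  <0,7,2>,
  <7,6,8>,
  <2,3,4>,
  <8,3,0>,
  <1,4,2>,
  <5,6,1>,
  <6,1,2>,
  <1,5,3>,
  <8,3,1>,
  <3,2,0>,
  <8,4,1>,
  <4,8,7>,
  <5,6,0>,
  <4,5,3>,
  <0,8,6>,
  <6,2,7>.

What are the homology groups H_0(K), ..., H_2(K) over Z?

Take the total order 0 < 1 < 2 < 3 < 4 < 5 < 6 < 7 < 8 on the vertex set. Then K (dimension 2) consists of the simplices:

  0-simplices (9): [0], [1], [2], [3], [4], [5], [6], [7], [8]
  1-simplices (27): (27 of them)
  2-simplices (18): [0,2,3], [0,2,7], [0,3,8], [0,5,6], [0,5,7], [0,6,8], [1,2,4], [1,2,6], [1,3,5], [1,3,8], [1,4,8], [1,5,6], [2,3,4], [2,6,7], [3,4,5], [4,5,7], [4,7,8], [6,7,8]

so the chain groups are C_0 ≅ Z^9, C_1 ≅ Z^27, C_2 ≅ Z^18.

∂_1: C_1 → C_0 maps an edge to its endpoints' difference, ∂[p,q] = q − p. For instance
  ∂[1,2] = [2] − [1].
As a 9×27 matrix over Z this has rank 8, with invariant factors (1,1,1,1,1,1,1,1).

∂_2: C_2 → C_1 sends each 2-simplex [p,q,r] to [q,r] − [p,r] + [p,q]. For instance
  ∂[0,2,3] = [2,3] − [0,3] + [0,2],
  ∂[2,3,4] = [3,4] − [2,4] + [2,3].
The 27×18 boundary matrix has rank 18 and Smith normal form diag(1,1,1,1,1,1,1,1,1,1,1,1,1,1,1,1,1,2).

Computing H_k = (kernel of ∂_k) / (image of ∂_{k+1}):

  H_0: rank C_0 − rank ∂_1 = 9 − 8 = 1, and the invariant factors of ∂_1 are all 1, so H_0 = Z.
  H_1: rank ker ∂_1 − rank ∂_2 = (27 − 8) − 18 = 1, and ∂_2 has invariant factor 2 > 1, so H_1 = Z ⊕ Z/2.
  H_2: rank ker ∂_2 − rank ∂_3 = (18 − 18) − 0 = 0, and there is no ∂_3, so H_2 = 0.

H_0 ≅ Z,  H_1 ≅ Z ⊕ Z/2,  H_2 = 0.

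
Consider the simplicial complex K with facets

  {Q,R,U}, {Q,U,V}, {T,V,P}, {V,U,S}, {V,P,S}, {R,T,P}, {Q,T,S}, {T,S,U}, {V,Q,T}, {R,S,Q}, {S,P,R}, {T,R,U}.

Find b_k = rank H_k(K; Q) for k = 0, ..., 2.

b_0 = 1, b_1 = 0, b_2 = 0.

Fix the vertex order P < Q < R < S < T < U < V and write every simplex with vertices in increasing order. Then dim K = 2 and the simplices of K are:

  0-simplices (7): P, Q, R, S, T, U, V
  1-simplices (18): PR, PS, PT, PV, QR, QS, QT, QU, QV, RS, RT, RU, ST, SU, SV, TU, TV, UV
  2-simplices (12): PRS, PRT, PSV, PTV, QRS, QRU, QST, QTV, QUV, RTU, STU, SUV

Hence C_0 ≅ Z^7, C_1 ≅ Z^18, C_2 ≅ Z^12.

Boundary ∂_1: C_1 → C_0 maps an edge to its endpoints' difference, ∂[p,q] = q − p. For instance
  ∂PV = V − P.
As a 7×18 matrix over Z this has rank 6, with invariant factors (1,1,1,1,1,1).

The boundary map ∂_2: C_2 → C_1 maps a triangle to the signed sum of its edges. For instance
  ∂PTV = TV − PV + PT,
  ∂RTU = TU − RU + RT.
As a 18×12 matrix over Z this has rank 12, with invariant factors (1,1,1,1,1,1,1,1,1,1,1,2).

Computing H_k = (kernel of ∂_k) / (image of ∂_{k+1}):

  H_0: rank C_0 − rank ∂_1 = 7 − 6 = 1, and the invariant factors of ∂_1 are all 1, so H_0 = Z.
  H_1: rank ker ∂_1 − rank ∂_2 = (18 − 6) − 12 = 0, and ∂_2 has invariant factor 2 > 1, so H_1 = Z_2.
  H_2: rank ker ∂_2 − rank ∂_3 = (12 − 12) − 0 = 0, and there is no ∂_3, so H_2 = 0.

Hence the Betti numbers are b_0 = 1, b_1 = 0, b_2 = 0.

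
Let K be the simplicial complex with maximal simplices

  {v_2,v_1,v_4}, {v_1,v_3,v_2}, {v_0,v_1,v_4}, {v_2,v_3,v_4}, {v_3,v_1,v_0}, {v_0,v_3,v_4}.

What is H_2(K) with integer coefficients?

H_2 = Z.

We work with the vertex ordering v_0 < v_1 < v_2 < v_3 < v_4. The simplices of K, each written with vertices in increasing order, are:

  0-simplices (5): [v_0], [v_1], [v_2], [v_3], [v_4]
  1-simplices (9): [v_0,v_1], [v_0,v_3], [v_0,v_4], [v_1,v_2], [v_1,v_3], [v_1,v_4], [v_2,v_3], [v_2,v_4], [v_3,v_4]
  2-simplices (6): [v_0,v_1,v_3], [v_0,v_1,v_4], [v_0,v_3,v_4], [v_1,v_2,v_3], [v_1,v_2,v_4], [v_2,v_3,v_4]

giving chain groups C_0 ≅ Z^5, C_1 ≅ Z^9, C_2 ≅ Z^6.

∂_1: C_1 → C_0 sends each edge [p,q] (with p < q) to q − p.
The resulting 5×9 matrix has rank 4, and its Smith normal form has invariant factors (1,1,1,1).

∂_2: C_2 → C_1 maps a triangle to the signed sum of its edges. For instance
  ∂[v_0,v_1,v_4] = [v_1,v_4] − [v_0,v_4] + [v_0,v_1],
  ∂[v_0,v_1,v_3] = [v_1,v_3] − [v_0,v_3] + [v_0,v_1].
The 9×6 boundary matrix has rank 5 and Smith normal form diag(1,1,1,1,1).

Reading off H_k = ker ∂_k / im ∂_{k+1}:

  H_2: rank ker ∂_2 − rank ∂_3 = (6 − 5) − 0 = 1, and there is no ∂_3, so H_2 = Z.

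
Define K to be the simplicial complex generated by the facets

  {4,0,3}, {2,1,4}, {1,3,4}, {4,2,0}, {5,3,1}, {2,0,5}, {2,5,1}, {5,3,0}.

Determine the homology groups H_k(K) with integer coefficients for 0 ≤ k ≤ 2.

H_0 = Z,  H_1 = 0,  H_2 = Z.

We work with the vertex ordering 0 < 1 < 2 < 3 < 4 < 5. The simplices of K, each written with vertices in increasing order, are:

  0-simplices (6): [0], [1], [2], [3], [4], [5]
  1-simplices (12): [0,2], [0,3], [0,4], [0,5], [1,2], [1,3], [1,4], [1,5], [2,4], [2,5], [3,4], [3,5]
  2-simplices (8): [0,2,4], [0,2,5], [0,3,4], [0,3,5], [1,2,4], [1,2,5], [1,3,4], [1,3,5]

so the chain groups are C_0 ≅ Z^6, C_1 ≅ Z^12, C_2 ≅ Z^8.

∂_1: C_1 → C_0 maps an edge to its endpoints' difference, ∂[p,q] = q − p.
As a 6×12 matrix over Z this has rank 5, with invariant factors (1,1,1,1,1).

∂_2: C_2 → C_1 sends each 2-simplex [p,q,r] to [q,r] − [p,r] + [p,q]. For instance
  ∂[0,3,4] = [3,4] − [0,4] + [0,3],
  ∂[1,3,4] = [3,4] − [1,4] + [1,3].
The resulting 12×8 matrix has rank 7, and its Smith normal form has invariant factors (1,1,1,1,1,1,1).

From H_k ≅ ker(∂_k) / im(∂_{k+1}) we obtain:

  H_0: rank C_0 − rank ∂_1 = 6 − 5 = 1, and the invariant factors of ∂_1 are all 1, so H_0 = Z.
  H_1: rank ker ∂_1 − rank ∂_2 = (12 − 5) − 7 = 0, and the invariant factors of ∂_2 are all 1, so H_1 = 0.
  H_2: rank ker ∂_2 − rank ∂_3 = (8 − 7) − 0 = 1, and there is no ∂_3, so H_2 = Z.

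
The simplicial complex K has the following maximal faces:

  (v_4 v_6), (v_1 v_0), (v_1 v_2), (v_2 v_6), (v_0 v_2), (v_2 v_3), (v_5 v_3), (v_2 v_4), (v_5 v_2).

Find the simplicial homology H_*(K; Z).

H_0 = Z,  H_1 = Z^3.

We work with the vertex ordering v_0 < v_1 < v_2 < v_3 < v_4 < v_5 < v_6. The simplices of K, each written with vertices in increasing order, are:

  0-simplices (7): [v_0], [v_1], [v_2], [v_3], [v_4], [v_5], [v_6]
  1-simplices (9): [v_0,v_1], [v_0,v_2], [v_1,v_2], [v_2,v_3], [v_2,v_4], [v_2,v_5], [v_2,v_6], [v_3,v_5], [v_4,v_6]

Hence C_0 ≅ Z^7, C_1 ≅ Z^9.

The boundary map ∂_1: C_1 → C_0 maps an edge to its endpoints' difference, ∂[p,q] = q − p.
The 7×9 boundary matrix has rank 6 and Smith normal form diag(1,1,1,1,1,1).

Now H_k = ker ∂_k / im ∂_{k+1}, so:

  H_0: rank C_0 − rank ∂_1 = 7 − 6 = 1, and the invariant factors of ∂_1 are all 1, so H_0 ≅ Z.
  H_1: rank ker ∂_1 − rank ∂_2 = (9 − 6) − 0 = 3, and there is no ∂_2, so H_1 ≅ Z^3.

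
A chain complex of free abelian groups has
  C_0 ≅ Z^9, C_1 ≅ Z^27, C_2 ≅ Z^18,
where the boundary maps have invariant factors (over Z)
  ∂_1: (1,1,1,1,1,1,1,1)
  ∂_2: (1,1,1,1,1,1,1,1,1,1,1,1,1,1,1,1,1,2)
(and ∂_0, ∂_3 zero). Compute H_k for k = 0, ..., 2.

H_0: b_0 = 9 − 0 − 8 = 1; torsion from ∂_1 factors > 1: none. So H_0 ≅ Z.
H_1: b_1 = 27 − 8 − 18 = 1; torsion from ∂_2 factors > 1: [2]. So H_1 ≅ Z ⊕ Z/2.
H_2: b_2 = 18 − 18 − 0 = 0; torsion from ∂_3 factors > 1: none. So H_2 ≅ 0.

H_0 ≅ Z,  H_1 ≅ Z ⊕ Z/2,  H_2 = 0.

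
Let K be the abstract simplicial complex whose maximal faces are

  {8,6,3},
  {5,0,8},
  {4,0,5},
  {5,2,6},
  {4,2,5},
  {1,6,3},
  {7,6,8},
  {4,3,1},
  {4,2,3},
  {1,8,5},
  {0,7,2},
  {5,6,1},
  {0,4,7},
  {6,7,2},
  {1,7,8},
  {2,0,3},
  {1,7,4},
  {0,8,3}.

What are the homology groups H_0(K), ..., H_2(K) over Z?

H_0 = Z,  H_1 = Z ⊕ Z/2,  H_2 = 0.

Fix the vertex order 0 < 1 < 2 < 3 < 4 < 5 < 6 < 7 < 8 and write every simplex with vertices in increasing order. Then dim K = 2 and the simplices of K are:

  0-simplices (9): [0], [1], [2], [3], [4], [5], [6], [7], [8]
  1-simplices (27): (27 of them)
  2-simplices (18): [0,2,3], [0,2,7], [0,3,8], [0,4,5], [0,4,7], [0,5,8], [1,3,4], [1,3,6], [1,4,7], [1,5,6], [1,5,8], [1,7,8], [2,3,4], [2,4,5], [2,5,6], [2,6,7], [3,6,8], [6,7,8]

Hence C_0 ≅ Z^9, C_1 ≅ Z^27, C_2 ≅ Z^18.

∂_1: C_1 → C_0 maps an edge to its endpoints' difference, ∂[p,q] = q − p.
The 9×27 boundary matrix has rank 8 and Smith normal form diag(1,1,1,1,1,1,1,1).

∂_2: C_2 → C_1 acts by ∂[p,q,r] = [q,r] − [p,r] + [p,q]. For instance
  ∂[1,7,8] = [7,8] − [1,8] + [1,7],
  ∂[2,5,6] = [5,6] − [2,6] + [2,5].
The 27×18 boundary matrix has rank 18 and Smith normal form diag(1,1,1,1,1,1,1,1,1,1,1,1,1,1,1,1,1,2).

Reading off H_k = ker ∂_k / im ∂_{k+1}:

  H_0: rank C_0 − rank ∂_1 = 9 − 8 = 1, and the invariant factors of ∂_1 are all 1, so H_0 ≅ Z.
  H_1: rank ker ∂_1 − rank ∂_2 = (27 − 8) − 18 = 1, and ∂_2 has invariant factor 2 > 1, so H_1 ≅ Z ⊕ Z/2.
  H_2: rank ker ∂_2 − rank ∂_3 = (18 − 18) − 0 = 0, and there is no ∂_3, so H_2 ≅ 0.

(K is a triangulation of the Klein bottle.)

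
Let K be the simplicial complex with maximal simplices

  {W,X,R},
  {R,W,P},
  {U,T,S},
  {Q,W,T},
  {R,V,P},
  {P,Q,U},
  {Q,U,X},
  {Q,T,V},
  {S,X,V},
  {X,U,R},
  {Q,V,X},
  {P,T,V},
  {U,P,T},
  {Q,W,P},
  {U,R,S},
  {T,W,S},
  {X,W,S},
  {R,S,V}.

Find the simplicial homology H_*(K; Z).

H_0 = Z,  H_1 = Z ⊕ Z/2Z,  H_2 = 0.

Take the total order P < Q < R < S < T < U < V < W < X on the vertex set. Then K (dimension 2) consists of the simplices:

  0-simplices (9): P, Q, R, S, T, U, V, W, X
  1-simplices (27): PQ, PR, PT, PU, PV, PW, QT, QU, QV, QW, QX, RS, RU, RV, RW, RX, ST, SU, SV, SW, SX, TU, TV, TW, UX, VX, WX
  2-simplices (18): PQU, PQW, PRV, PRW, PTU, PTV, QTV, QTW, QUX, QVX, RSU, RSV, RUX, RWX, STU, STW, SVX, SWX

Hence C_0 ≅ Z^9, C_1 ≅ Z^27, C_2 ≅ Z^18.

Boundary ∂_1: C_1 → C_0 maps an edge to its endpoints' difference, ∂[p,q] = q − p. For instance
  ∂RU = U − R.
The resulting 9×27 matrix has rank 8, and its Smith normal form has invariant factors (1,1,1,1,1,1,1,1).

Boundary ∂_2: C_2 → C_1 acts by ∂[p,q,r] = [q,r] − [p,r] + [p,q]. For instance
  ∂STU = TU − SU + ST,
  ∂PQW = QW − PW + PQ.
This gives a 27×18 integer matrix of rank 18; reducing to Smith normal form yields diagonal entries (1,1,1,1,1,1,1,1,1,1,1,1,1,1,1,1,1,2).

From H_k ≅ ker(∂_k) / im(∂_{k+1}) we obtain:

  H_0: rank C_0 − rank ∂_1 = 9 − 8 = 1, and the invariant factors of ∂_1 are all 1, so H_0 = Z.
  H_1: rank ker ∂_1 − rank ∂_2 = (27 − 8) − 18 = 1, and ∂_2 has invariant factor 2 > 1, so H_1 = Z ⊕ Z/2Z.
  H_2: rank ker ∂_2 − rank ∂_3 = (18 − 18) − 0 = 0, and there is no ∂_3, so H_2 = 0.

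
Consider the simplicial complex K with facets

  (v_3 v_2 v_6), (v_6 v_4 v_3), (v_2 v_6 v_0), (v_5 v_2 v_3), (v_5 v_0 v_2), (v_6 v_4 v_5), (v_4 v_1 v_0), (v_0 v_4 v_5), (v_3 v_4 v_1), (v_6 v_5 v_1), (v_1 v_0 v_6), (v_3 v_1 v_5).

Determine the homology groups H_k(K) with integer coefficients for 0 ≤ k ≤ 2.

We work with the vertex ordering v_0 < v_1 < v_2 < v_3 < v_4 < v_5 < v_6. The simplices of K, each written with vertices in increasing order, are:

  0-simplices (7): [v_0], [v_1], [v_2], [v_3], [v_4], [v_5], [v_6]
  1-simplices (18): (18 of them)
  2-simplices (12): (12 of them)

Hence C_0 ≅ Z^7, C_1 ≅ Z^18, C_2 ≅ Z^12.

∂_1: C_1 → C_0 sends each edge [p,q] (with p < q) to q − p. For instance
  ∂[v_0,v_4] = [v_4] − [v_0].
The 7×18 boundary matrix has rank 6 and Smith normal form diag(1,1,1,1,1,1).

The boundary map ∂_2: C_2 → C_1 sends each 2-simplex [p,q,r] to [q,r] − [p,r] + [p,q]. For instance
  ∂[v_1,v_5,v_6] = [v_5,v_6] − [v_1,v_6] + [v_1,v_5],
  ∂[v_0,v_4,v_5] = [v_4,v_5] − [v_0,v_5] + [v_0,v_4].
The resulting 18×12 matrix has rank 12, and its Smith normal form has invariant factors (1,1,1,1,1,1,1,1,1,1,1,2).

Now H_k = ker ∂_k / im ∂_{k+1}, so:

  H_0: rank C_0 − rank ∂_1 = 7 − 6 = 1, and the invariant factors of ∂_1 are all 1, so H_0 ≅ Z.
  H_1: rank ker ∂_1 − rank ∂_2 = (18 − 6) − 12 = 0, and ∂_2 has invariant factor 2 > 1, so H_1 ≅ Z/2.
  H_2: rank ker ∂_2 − rank ∂_3 = (12 − 12) − 0 = 0, and there is no ∂_3, so H_2 ≅ 0.

As a check, the Euler characteristic is 7 − 18 + 12 = 1, which agrees with 1 − 0 + 0 = 1.

H_0 ≅ Z,  H_1 ≅ Z/2,  H_2 = 0.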